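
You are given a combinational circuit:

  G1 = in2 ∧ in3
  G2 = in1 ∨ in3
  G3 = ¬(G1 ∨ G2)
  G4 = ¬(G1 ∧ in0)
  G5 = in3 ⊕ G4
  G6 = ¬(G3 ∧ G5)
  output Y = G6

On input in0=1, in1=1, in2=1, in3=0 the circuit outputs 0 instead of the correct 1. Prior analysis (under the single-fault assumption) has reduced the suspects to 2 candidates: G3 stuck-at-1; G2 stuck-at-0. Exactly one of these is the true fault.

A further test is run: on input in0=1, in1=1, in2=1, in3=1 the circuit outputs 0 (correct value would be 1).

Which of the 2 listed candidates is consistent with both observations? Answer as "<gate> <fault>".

Evaluate each candidate on input in0=1, in1=1, in2=1, in3=1:
  G3 stuck-at-1: G1=1, G2=1, G3=1 [stuck-at-1], G4=0, G5=1, G6=0 → 0 — matches
  G2 stuck-at-0: G1=1, G2=0 [stuck-at-0], G3=0, G4=0, G5=1, G6=1 → 1 — eliminated
Only G3 stuck-at-1 reproduces the observed 0.

G3 stuck-at-1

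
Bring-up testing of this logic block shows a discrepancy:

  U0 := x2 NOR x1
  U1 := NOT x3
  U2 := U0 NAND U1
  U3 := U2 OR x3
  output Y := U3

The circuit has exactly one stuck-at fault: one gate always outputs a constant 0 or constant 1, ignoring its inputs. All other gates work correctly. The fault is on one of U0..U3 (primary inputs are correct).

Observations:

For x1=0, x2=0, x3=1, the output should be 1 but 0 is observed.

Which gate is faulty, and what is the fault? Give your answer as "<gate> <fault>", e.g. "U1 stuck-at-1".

U3 stuck-at-0

Fault-free values for test 1 (x1=0, x2=0, x3=1): U0=1, U1=0, U2=1, U3=1, giving Y=1. Observed 0.
Test 1: faults giving observed 0 are {U3 stuck-at-0}.
Only U3 stuck-at-0 is consistent with every test.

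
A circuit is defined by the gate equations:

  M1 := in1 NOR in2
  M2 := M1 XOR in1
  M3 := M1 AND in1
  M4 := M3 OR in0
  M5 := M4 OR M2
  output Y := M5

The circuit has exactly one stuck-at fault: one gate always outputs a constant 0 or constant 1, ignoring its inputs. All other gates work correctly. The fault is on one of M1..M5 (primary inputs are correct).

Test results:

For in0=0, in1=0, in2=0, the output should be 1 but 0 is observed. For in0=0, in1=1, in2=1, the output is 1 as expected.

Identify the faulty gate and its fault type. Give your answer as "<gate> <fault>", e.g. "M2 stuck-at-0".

M1 stuck-at-0

Fault-free values for test 1 (in0=0, in1=0, in2=0): M1=1, M2=1, M3=0, M4=0, M5=1, giving Y=1. Observed 0.
Test 1: faults giving observed 0 are {M1 stuck-at-0, M2 stuck-at-0, M5 stuck-at-0}.
Test 2 (in0=0, in1=1, in2=1): fault-free M1=0, M2=1, M3=0, M4=0, M5=1 → 1; observed 1. Eliminates M2 stuck-at-0, M5 stuck-at-0.
Only M1 stuck-at-0 is consistent with every test.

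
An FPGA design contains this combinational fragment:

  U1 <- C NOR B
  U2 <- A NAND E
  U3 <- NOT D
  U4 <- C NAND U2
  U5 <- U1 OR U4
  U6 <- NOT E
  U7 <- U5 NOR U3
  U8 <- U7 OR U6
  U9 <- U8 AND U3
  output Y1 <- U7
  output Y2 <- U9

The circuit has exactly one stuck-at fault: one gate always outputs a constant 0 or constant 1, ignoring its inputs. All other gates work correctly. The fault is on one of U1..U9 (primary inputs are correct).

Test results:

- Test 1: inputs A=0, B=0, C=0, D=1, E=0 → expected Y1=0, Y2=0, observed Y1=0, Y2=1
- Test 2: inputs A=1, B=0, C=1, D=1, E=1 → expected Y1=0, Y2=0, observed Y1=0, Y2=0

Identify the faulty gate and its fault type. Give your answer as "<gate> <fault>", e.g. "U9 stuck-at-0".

Fault-free values for test 1 (A=0, B=0, C=0, D=1, E=0): U1=1, U2=1, U3=0, U4=1, U5=1, U6=1, U7=0, U8=1, U9=0, giving Y1=0, Y2=0. Observed Y1=0, Y2=1.
Test 1: faults giving observed Y1=0, Y2=1 are {U3 stuck-at-1, U9 stuck-at-1}.
Test 2 (A=1, B=0, C=1, D=1, E=1): fault-free U1=0, U2=0, U3=0, U4=1, U5=1, U6=0, U7=0, U8=0, U9=0 → Y1=0, Y2=0; observed Y1=0, Y2=0. Eliminates U9 stuck-at-1.
Only U3 stuck-at-1 is consistent with every test.

U3 stuck-at-1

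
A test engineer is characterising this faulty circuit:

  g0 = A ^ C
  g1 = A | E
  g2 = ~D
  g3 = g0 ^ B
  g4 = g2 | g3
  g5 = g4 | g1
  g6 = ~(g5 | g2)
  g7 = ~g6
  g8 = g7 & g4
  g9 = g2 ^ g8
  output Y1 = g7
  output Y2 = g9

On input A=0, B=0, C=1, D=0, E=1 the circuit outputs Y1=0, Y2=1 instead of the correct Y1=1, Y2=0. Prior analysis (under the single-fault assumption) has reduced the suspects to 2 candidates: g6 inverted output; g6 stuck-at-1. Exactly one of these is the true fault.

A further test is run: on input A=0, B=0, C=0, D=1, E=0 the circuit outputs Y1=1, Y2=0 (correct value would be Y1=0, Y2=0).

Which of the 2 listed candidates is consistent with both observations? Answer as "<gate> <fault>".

Evaluate each candidate on input A=0, B=0, C=0, D=1, E=0:
  g6 inverted output: g0=0, g1=0, g2=0, g3=0, g4=0, g5=0, g6=0 [inverted output], g7=1, g8=0, g9=0 → Y1=1, Y2=0 — matches
  g6 stuck-at-1: g0=0, g1=0, g2=0, g3=0, g4=0, g5=0, g6=1 [stuck-at-1], g7=0, g8=0, g9=0 → Y1=0, Y2=0 — eliminated
Only g6 inverted output reproduces the observed Y1=1, Y2=0.

g6 inverted output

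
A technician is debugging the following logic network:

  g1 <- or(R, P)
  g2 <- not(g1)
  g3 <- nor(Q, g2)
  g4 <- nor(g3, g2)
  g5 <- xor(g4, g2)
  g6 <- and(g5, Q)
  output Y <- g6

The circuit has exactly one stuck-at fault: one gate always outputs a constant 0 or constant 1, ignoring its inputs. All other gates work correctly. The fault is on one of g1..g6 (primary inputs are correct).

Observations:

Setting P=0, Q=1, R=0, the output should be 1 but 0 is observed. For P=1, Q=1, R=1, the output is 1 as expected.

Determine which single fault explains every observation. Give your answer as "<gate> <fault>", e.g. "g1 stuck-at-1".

g4 stuck-at-1

Fault-free values for test 1 (P=0, Q=1, R=0): g1=0, g2=1, g3=0, g4=0, g5=1, g6=1, giving Y=1. Observed 0.
Test 1: faults giving observed 0 are {g4 stuck-at-1, g5 stuck-at-0, g6 stuck-at-0}.
Test 2 (P=1, Q=1, R=1): fault-free g1=1, g2=0, g3=0, g4=1, g5=1, g6=1 → 1; observed 1. Eliminates g5 stuck-at-0, g6 stuck-at-0.
Only g4 stuck-at-1 is consistent with every test.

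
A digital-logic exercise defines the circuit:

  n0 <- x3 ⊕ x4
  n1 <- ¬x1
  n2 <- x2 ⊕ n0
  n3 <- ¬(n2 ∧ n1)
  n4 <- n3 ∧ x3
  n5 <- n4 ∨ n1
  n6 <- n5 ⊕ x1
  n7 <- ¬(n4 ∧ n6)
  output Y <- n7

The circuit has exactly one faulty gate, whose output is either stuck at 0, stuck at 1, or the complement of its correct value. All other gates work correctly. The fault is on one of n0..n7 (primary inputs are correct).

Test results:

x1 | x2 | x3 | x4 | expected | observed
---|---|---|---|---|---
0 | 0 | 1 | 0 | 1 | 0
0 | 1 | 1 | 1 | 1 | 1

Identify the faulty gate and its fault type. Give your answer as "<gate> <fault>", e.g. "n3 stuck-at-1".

Fault-free values for test 1 (x1=0, x2=0, x3=1, x4=0): n0=1, n1=1, n2=1, n3=0, n4=0, n5=1, n6=1, n7=1, giving Y=1. Observed 0.
Test 1: faults giving observed 0 are {n0 stuck-at-0, n0 inverted output, n1 stuck-at-0, n1 inverted output, n2 stuck-at-0, n2 inverted output, n3 stuck-at-1, n3 inverted output, n4 stuck-at-1, n4 inverted output, n7 stuck-at-0, n7 inverted output}.
Test 2 (x1=0, x2=1, x3=1, x4=1): fault-free n0=0, n1=1, n2=1, n3=0, n4=0, n5=1, n6=1, n7=1 → 1; observed 1. Eliminates n0 inverted output, n1 stuck-at-0, n1 inverted output, n2 stuck-at-0, n2 inverted output, n3 stuck-at-1, n3 inverted output, n4 stuck-at-1, n4 inverted output, n7 stuck-at-0, n7 inverted output.
Only n0 stuck-at-0 is consistent with every test.

n0 stuck-at-0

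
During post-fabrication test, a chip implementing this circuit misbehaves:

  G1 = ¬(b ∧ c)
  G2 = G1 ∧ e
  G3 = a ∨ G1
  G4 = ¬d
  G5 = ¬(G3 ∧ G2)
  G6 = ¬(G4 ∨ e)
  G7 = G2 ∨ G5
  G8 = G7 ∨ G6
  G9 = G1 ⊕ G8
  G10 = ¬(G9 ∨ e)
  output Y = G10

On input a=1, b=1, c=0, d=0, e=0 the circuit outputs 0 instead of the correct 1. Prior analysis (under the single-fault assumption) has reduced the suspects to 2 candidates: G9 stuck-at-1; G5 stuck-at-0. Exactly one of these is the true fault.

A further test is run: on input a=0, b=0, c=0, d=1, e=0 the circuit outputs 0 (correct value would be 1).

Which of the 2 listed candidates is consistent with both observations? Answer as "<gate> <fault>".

Evaluate each candidate on input a=0, b=0, c=0, d=1, e=0:
  G9 stuck-at-1: G1=1, G2=0, G3=1, G4=0, G5=1, G6=1, G7=1, G8=1, G9=1 [stuck-at-1], G10=0 → 0 — matches
  G5 stuck-at-0: G1=1, G2=0, G3=1, G4=0, G5=0 [stuck-at-0], G6=1, G7=0, G8=1, G9=0, G10=1 → 1 — eliminated
Only G9 stuck-at-1 reproduces the observed 0.

G9 stuck-at-1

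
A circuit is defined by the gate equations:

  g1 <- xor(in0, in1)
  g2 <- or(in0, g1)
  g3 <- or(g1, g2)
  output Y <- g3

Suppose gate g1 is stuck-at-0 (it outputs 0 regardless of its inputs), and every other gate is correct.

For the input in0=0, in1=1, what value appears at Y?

Propagate with g1 forced: g1=0 [stuck-at-0], g2=0, g3=0.
So Y = 0. (Without the fault it would be 1.)

0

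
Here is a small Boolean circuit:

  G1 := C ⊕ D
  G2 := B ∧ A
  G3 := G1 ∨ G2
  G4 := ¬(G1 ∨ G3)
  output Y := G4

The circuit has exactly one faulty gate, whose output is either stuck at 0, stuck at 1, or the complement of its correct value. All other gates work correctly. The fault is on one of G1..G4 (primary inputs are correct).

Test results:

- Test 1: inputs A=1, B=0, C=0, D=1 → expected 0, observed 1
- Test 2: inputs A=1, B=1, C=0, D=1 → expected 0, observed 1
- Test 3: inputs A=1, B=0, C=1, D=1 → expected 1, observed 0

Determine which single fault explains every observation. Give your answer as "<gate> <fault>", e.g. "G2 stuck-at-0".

G4 inverted output

Fault-free values for test 1 (A=1, B=0, C=0, D=1): G1=1, G2=0, G3=1, G4=0, giving Y=0. Observed 1.
Test 1: faults giving observed 1 are {G1 stuck-at-0, G1 inverted output, G4 stuck-at-1, G4 inverted output}.
Test 2 (A=1, B=1, C=0, D=1): fault-free G1=1, G2=1, G3=1, G4=0 → 0; observed 1. Eliminates G1 stuck-at-0, G1 inverted output.
Test 3 (A=1, B=0, C=1, D=1): fault-free G1=0, G2=0, G3=0, G4=1 → 1; observed 0. Eliminates G4 stuck-at-1.
Only G4 inverted output is consistent with every test.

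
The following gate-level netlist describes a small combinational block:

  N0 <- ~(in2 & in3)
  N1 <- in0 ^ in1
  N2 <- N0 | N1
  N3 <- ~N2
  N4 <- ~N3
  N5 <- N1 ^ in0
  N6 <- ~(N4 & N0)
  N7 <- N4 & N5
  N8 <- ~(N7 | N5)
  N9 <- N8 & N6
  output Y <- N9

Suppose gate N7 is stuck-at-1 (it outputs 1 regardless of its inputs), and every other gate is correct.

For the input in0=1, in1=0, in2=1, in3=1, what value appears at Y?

Propagate with N7 forced: N0=0, N1=1, N2=1, N3=0, N4=1, N5=0, N6=1, N7=1 [stuck-at-1], N8=0, N9=0.
So Y = 0. (Without the fault it would be 1.)

0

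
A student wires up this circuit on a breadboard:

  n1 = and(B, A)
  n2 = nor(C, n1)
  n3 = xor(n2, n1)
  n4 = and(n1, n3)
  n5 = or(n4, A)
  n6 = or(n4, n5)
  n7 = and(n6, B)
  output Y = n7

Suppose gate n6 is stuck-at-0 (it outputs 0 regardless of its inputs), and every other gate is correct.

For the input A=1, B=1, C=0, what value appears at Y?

Propagate with n6 forced: n1=1, n2=0, n3=1, n4=1, n5=1, n6=0 [stuck-at-0], n7=0.
So Y = 0. (Without the fault it would be 1.)

0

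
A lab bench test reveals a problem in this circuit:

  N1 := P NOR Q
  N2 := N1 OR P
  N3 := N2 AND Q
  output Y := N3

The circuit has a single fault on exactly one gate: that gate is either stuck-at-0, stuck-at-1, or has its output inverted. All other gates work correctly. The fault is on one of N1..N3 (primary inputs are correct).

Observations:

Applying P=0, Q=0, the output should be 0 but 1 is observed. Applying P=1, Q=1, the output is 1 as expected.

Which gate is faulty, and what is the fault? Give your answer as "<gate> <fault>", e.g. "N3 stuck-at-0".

Fault-free values for test 1 (P=0, Q=0): N1=1, N2=1, N3=0, giving Y=0. Observed 1.
Test 1: faults giving observed 1 are {N3 stuck-at-1, N3 inverted output}.
Test 2 (P=1, Q=1): fault-free N1=0, N2=1, N3=1 → 1; observed 1. Eliminates N3 inverted output.
Only N3 stuck-at-1 is consistent with every test.

N3 stuck-at-1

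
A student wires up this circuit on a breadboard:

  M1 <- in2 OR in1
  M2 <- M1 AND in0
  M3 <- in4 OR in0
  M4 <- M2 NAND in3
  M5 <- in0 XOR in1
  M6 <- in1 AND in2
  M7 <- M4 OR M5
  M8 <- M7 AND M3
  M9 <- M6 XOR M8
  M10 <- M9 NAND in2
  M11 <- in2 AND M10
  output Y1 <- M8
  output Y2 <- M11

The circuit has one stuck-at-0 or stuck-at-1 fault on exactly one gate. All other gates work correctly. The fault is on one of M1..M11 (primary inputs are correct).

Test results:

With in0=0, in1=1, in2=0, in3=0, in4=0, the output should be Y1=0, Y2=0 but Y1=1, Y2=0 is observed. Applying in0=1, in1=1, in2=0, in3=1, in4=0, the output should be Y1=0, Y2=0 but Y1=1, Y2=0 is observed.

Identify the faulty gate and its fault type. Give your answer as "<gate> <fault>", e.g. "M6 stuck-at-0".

M8 stuck-at-1

Fault-free values for test 1 (in0=0, in1=1, in2=0, in3=0, in4=0): M1=1, M2=0, M3=0, M4=1, M5=1, M6=0, M7=1, M8=0, M9=0, M10=1, M11=0, giving Y1=0, Y2=0. Observed Y1=1, Y2=0.
Test 1: faults giving observed Y1=1, Y2=0 are {M3 stuck-at-1, M8 stuck-at-1}.
Test 2 (in0=1, in1=1, in2=0, in3=1, in4=0): fault-free M1=1, M2=1, M3=1, M4=0, M5=0, M6=0, M7=0, M8=0, M9=0, M10=1, M11=0 → Y1=0, Y2=0; observed Y1=1, Y2=0. Eliminates M3 stuck-at-1.
Only M8 stuck-at-1 is consistent with every test.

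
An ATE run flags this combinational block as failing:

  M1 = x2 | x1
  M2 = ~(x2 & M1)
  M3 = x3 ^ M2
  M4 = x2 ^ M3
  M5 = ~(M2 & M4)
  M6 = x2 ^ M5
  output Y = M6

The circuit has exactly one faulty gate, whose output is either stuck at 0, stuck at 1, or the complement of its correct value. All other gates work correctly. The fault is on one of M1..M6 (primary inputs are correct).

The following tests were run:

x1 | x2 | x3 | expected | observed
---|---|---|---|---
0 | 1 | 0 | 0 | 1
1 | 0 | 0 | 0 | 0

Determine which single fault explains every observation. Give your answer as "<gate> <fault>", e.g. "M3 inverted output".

Fault-free values for test 1 (x1=0, x2=1, x3=0): M1=1, M2=0, M3=0, M4=1, M5=1, M6=0, giving Y=0. Observed 1.
Test 1: faults giving observed 1 are {M5 stuck-at-0, M5 inverted output, M6 stuck-at-1, M6 inverted output}.
Test 2 (x1=1, x2=0, x3=0): fault-free M1=1, M2=1, M3=1, M4=1, M5=0, M6=0 → 0; observed 0. Eliminates M5 inverted output, M6 stuck-at-1, M6 inverted output.
Only M5 stuck-at-0 is consistent with every test.

M5 stuck-at-0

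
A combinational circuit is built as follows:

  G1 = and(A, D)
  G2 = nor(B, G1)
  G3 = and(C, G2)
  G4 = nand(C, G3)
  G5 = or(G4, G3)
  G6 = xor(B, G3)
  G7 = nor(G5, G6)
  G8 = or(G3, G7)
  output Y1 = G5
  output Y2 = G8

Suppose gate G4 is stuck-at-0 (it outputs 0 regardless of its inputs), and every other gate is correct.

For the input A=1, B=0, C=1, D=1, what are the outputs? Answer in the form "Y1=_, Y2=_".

Propagate with G4 forced: G1=1, G2=0, G3=0, G4=0 [stuck-at-0], G5=0, G6=0, G7=1, G8=1.
So the outputs are Y1=0, Y2=1. (Without the fault they would be Y1=1, Y2=0.)

Y1=0, Y2=1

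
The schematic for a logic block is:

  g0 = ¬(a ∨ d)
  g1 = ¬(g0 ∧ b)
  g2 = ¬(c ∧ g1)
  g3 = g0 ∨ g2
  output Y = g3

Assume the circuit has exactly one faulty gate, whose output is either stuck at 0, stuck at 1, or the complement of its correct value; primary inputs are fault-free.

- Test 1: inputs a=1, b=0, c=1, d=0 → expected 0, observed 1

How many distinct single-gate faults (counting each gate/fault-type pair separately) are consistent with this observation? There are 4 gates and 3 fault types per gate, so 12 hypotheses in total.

8

Fault-free: g0=0, g1=1, g2=0, g3=0 → 0. Observed 1.
  g0 stuck-at-0: output 0 ✗
  g0 stuck-at-1: output 1 ✓
  g0 inverted output: output 1 ✓
  g1 stuck-at-0: output 1 ✓
  g1 stuck-at-1: output 0 ✗
  g1 inverted output: output 1 ✓
  g2 stuck-at-0: output 0 ✗
  g2 stuck-at-1: output 1 ✓
  g2 inverted output: output 1 ✓
  g3 stuck-at-0: output 0 ✗
  g3 stuck-at-1: output 1 ✓
  g3 inverted output: output 1 ✓
Consistent faults: {g0 stuck-at-1, g0 inverted output, g1 stuck-at-0, g1 inverted output, g2 stuck-at-1, g2 inverted output, g3 stuck-at-1, g3 inverted output} — 8 in all.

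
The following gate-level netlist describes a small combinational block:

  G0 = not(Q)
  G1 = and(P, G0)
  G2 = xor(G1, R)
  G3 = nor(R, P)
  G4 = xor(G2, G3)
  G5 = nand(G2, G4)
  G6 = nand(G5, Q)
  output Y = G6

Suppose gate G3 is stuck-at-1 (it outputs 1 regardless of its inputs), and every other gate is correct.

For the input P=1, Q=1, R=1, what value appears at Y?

0

Propagate with G3 forced: G0=0, G1=0, G2=1, G3=1 [stuck-at-1], G4=0, G5=1, G6=0.
So Y = 0. (Without the fault it would be 1.)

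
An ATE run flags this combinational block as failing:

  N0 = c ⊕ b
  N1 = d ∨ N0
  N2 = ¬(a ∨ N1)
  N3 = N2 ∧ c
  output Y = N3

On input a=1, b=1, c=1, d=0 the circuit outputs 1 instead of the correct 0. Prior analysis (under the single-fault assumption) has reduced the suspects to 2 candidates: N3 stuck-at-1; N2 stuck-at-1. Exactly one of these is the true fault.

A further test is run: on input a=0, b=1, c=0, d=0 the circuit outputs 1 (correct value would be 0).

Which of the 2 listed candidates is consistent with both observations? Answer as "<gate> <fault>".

Evaluate each candidate on input a=0, b=1, c=0, d=0:
  N3 stuck-at-1: N0=1, N1=1, N2=0, N3=1 [stuck-at-1] → 1 — matches
  N2 stuck-at-1: N0=1, N1=1, N2=1 [stuck-at-1], N3=0 → 0 — eliminated
Only N3 stuck-at-1 reproduces the observed 1.

N3 stuck-at-1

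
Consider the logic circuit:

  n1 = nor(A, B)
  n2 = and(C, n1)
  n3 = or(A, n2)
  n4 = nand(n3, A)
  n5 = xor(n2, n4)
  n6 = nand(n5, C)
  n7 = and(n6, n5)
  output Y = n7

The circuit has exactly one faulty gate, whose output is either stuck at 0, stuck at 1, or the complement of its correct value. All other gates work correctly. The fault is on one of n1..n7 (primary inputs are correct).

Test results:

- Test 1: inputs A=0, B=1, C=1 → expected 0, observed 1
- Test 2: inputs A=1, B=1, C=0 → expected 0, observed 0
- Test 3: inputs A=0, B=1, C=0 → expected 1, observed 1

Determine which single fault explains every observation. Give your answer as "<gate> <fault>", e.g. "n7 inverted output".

Fault-free values for test 1 (A=0, B=1, C=1): n1=0, n2=0, n3=0, n4=1, n5=1, n6=0, n7=0, giving Y=0. Observed 1.
Test 1: faults giving observed 1 are {n6 stuck-at-1, n6 inverted output, n7 stuck-at-1, n7 inverted output}.
Test 2 (A=1, B=1, C=0): fault-free n1=0, n2=0, n3=1, n4=0, n5=0, n6=1, n7=0 → 0; observed 0. Eliminates n7 stuck-at-1, n7 inverted output.
Test 3 (A=0, B=1, C=0): fault-free n1=0, n2=0, n3=0, n4=1, n5=1, n6=1, n7=1 → 1; observed 1. Eliminates n6 inverted output.
Only n6 stuck-at-1 is consistent with every test.

n6 stuck-at-1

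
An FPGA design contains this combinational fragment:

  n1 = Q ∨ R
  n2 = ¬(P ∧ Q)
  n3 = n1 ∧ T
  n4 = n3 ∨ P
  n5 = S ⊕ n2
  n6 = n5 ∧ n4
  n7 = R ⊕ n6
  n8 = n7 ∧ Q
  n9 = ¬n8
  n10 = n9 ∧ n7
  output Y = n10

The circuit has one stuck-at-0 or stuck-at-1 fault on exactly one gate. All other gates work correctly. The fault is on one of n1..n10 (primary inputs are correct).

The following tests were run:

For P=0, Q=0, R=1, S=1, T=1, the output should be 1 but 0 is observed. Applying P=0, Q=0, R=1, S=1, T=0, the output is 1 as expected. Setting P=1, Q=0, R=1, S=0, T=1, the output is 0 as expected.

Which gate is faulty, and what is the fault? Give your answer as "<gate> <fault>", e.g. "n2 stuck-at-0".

n5 stuck-at-1

Fault-free values for test 1 (P=0, Q=0, R=1, S=1, T=1): n1=1, n2=1, n3=1, n4=1, n5=0, n6=0, n7=1, n8=0, n9=1, n10=1, giving Y=1. Observed 0.
Test 1: faults giving observed 0 are {n2 stuck-at-0, n5 stuck-at-1, n6 stuck-at-1, n7 stuck-at-0, n8 stuck-at-1, n9 stuck-at-0, n10 stuck-at-0}.
Test 2 (P=0, Q=0, R=1, S=1, T=0): fault-free n1=1, n2=1, n3=0, n4=0, n5=0, n6=0, n7=1, n8=0, n9=1, n10=1 → 1; observed 1. Eliminates n6 stuck-at-1, n7 stuck-at-0, n8 stuck-at-1, n9 stuck-at-0, n10 stuck-at-0.
Test 3 (P=1, Q=0, R=1, S=0, T=1): fault-free n1=1, n2=1, n3=1, n4=1, n5=1, n6=1, n7=0, n8=0, n9=1, n10=0 → 0; observed 0. Eliminates n2 stuck-at-0.
Only n5 stuck-at-1 is consistent with every test.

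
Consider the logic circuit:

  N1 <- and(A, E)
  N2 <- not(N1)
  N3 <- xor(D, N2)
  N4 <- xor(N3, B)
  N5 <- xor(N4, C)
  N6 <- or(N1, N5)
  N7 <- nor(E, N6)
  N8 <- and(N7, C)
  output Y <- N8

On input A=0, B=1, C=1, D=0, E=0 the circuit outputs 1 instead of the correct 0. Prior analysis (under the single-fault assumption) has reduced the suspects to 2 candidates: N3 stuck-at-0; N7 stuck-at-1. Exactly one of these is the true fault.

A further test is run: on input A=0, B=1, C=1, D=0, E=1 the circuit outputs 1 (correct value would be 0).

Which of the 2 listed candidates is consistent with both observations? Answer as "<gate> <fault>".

N7 stuck-at-1

Evaluate each candidate on input A=0, B=1, C=1, D=0, E=1:
  N3 stuck-at-0: N1=0, N2=1, N3=0 [stuck-at-0], N4=1, N5=0, N6=0, N7=0, N8=0 → 0 — eliminated
  N7 stuck-at-1: N1=0, N2=1, N3=1, N4=0, N5=1, N6=1, N7=1 [stuck-at-1], N8=1 → 1 — matches
Only N7 stuck-at-1 reproduces the observed 1.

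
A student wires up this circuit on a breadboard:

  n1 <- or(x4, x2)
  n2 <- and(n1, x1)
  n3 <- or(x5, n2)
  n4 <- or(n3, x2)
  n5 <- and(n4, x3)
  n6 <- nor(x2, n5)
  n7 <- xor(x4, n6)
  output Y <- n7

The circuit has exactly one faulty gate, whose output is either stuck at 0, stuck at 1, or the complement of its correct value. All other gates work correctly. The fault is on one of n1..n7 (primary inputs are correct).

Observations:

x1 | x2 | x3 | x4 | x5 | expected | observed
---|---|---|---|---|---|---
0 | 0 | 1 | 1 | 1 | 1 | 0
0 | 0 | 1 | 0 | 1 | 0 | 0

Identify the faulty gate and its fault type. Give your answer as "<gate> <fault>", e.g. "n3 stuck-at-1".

n7 stuck-at-0

Fault-free values for test 1 (x1=0, x2=0, x3=1, x4=1, x5=1): n1=1, n2=0, n3=1, n4=1, n5=1, n6=0, n7=1, giving Y=1. Observed 0.
Test 1: faults giving observed 0 are {n3 stuck-at-0, n3 inverted output, n4 stuck-at-0, n4 inverted output, n5 stuck-at-0, n5 inverted output, n6 stuck-at-1, n6 inverted output, n7 stuck-at-0, n7 inverted output}.
Test 2 (x1=0, x2=0, x3=1, x4=0, x5=1): fault-free n1=0, n2=0, n3=1, n4=1, n5=1, n6=0, n7=0 → 0; observed 0. Eliminates n3 stuck-at-0, n3 inverted output, n4 stuck-at-0, n4 inverted output, n5 stuck-at-0, n5 inverted output, n6 stuck-at-1, n6 inverted output, n7 inverted output.
Only n7 stuck-at-0 is consistent with every test.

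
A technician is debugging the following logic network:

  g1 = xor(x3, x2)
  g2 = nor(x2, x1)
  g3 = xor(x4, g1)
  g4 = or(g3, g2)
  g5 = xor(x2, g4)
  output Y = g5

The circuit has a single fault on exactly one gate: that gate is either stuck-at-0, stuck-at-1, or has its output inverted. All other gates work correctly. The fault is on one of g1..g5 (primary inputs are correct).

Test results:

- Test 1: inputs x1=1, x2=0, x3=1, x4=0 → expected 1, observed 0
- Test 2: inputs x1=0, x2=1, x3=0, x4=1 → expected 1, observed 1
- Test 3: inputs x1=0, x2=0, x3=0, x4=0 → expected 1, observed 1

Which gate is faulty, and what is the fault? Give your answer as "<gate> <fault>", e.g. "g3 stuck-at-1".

Fault-free values for test 1 (x1=1, x2=0, x3=1, x4=0): g1=1, g2=0, g3=1, g4=1, g5=1, giving Y=1. Observed 0.
Test 1: faults giving observed 0 are {g1 stuck-at-0, g1 inverted output, g3 stuck-at-0, g3 inverted output, g4 stuck-at-0, g4 inverted output, g5 stuck-at-0, g5 inverted output}.
Test 2 (x1=0, x2=1, x3=0, x4=1): fault-free g1=1, g2=0, g3=0, g4=0, g5=1 → 1; observed 1. Eliminates g1 stuck-at-0, g1 inverted output, g3 inverted output, g4 inverted output, g5 stuck-at-0, g5 inverted output.
Test 3 (x1=0, x2=0, x3=0, x4=0): fault-free g1=0, g2=1, g3=0, g4=1, g5=1 → 1; observed 1. Eliminates g4 stuck-at-0.
Only g3 stuck-at-0 is consistent with every test.

g3 stuck-at-0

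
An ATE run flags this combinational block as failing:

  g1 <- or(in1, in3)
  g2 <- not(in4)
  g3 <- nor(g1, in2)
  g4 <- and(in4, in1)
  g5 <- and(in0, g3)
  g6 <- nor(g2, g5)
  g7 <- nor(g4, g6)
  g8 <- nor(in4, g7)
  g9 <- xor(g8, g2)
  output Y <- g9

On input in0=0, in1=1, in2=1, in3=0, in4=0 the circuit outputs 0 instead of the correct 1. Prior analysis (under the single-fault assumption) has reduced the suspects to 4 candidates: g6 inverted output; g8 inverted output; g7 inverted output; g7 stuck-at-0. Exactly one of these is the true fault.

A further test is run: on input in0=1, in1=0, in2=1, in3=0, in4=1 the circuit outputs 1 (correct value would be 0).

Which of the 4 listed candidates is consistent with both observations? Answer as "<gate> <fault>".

g8 inverted output

Evaluate each candidate on input in0=1, in1=0, in2=1, in3=0, in4=1:
  g6 inverted output: g1=0, g2=0, g3=0, g4=0, g5=0, g6=0 [inverted output], g7=1, g8=0, g9=0 → 0 — eliminated
  g8 inverted output: g1=0, g2=0, g3=0, g4=0, g5=0, g6=1, g7=0, g8=1 [inverted output], g9=1 → 1 — matches
  g7 inverted output: g1=0, g2=0, g3=0, g4=0, g5=0, g6=1, g7=1 [inverted output], g8=0, g9=0 → 0 — eliminated
  g7 stuck-at-0: g1=0, g2=0, g3=0, g4=0, g5=0, g6=1, g7=0 [stuck-at-0], g8=0, g9=0 → 0 — eliminated
Only g8 inverted output reproduces the observed 1.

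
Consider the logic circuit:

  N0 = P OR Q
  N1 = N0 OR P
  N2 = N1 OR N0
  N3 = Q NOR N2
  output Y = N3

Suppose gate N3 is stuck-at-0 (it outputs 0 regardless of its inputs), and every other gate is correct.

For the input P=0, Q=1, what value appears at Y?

Propagate with N3 forced: N0=1, N1=1, N2=1, N3=0 [stuck-at-0].
So Y = 0. (Same as the fault-free value — the fault is masked on this input.)

0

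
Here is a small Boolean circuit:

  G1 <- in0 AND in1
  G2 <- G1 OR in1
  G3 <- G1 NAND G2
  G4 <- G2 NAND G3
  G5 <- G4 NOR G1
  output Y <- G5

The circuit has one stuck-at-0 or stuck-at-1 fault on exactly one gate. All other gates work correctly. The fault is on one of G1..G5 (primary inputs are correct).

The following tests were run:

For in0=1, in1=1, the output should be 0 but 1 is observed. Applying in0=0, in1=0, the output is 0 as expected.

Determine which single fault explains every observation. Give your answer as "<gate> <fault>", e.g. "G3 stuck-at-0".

G1 stuck-at-0

Fault-free values for test 1 (in0=1, in1=1): G1=1, G2=1, G3=0, G4=1, G5=0, giving Y=0. Observed 1.
Test 1: faults giving observed 1 are {G1 stuck-at-0, G5 stuck-at-1}.
Test 2 (in0=0, in1=0): fault-free G1=0, G2=0, G3=1, G4=1, G5=0 → 0; observed 0. Eliminates G5 stuck-at-1.
Only G1 stuck-at-0 is consistent with every test.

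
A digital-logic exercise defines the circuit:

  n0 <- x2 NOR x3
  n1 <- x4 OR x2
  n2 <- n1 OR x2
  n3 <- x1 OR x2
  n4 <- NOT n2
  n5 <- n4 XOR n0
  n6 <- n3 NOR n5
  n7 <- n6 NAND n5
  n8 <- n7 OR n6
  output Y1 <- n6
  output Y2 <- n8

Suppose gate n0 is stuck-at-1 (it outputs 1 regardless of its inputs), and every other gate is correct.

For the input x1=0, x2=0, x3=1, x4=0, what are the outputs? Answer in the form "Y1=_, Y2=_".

Y1=1, Y2=1

Propagate with n0 forced: n0=1 [stuck-at-1], n1=0, n2=0, n3=0, n4=1, n5=0, n6=1, n7=1, n8=1.
So the outputs are Y1=1, Y2=1. (Without the fault they would be Y1=0, Y2=1.)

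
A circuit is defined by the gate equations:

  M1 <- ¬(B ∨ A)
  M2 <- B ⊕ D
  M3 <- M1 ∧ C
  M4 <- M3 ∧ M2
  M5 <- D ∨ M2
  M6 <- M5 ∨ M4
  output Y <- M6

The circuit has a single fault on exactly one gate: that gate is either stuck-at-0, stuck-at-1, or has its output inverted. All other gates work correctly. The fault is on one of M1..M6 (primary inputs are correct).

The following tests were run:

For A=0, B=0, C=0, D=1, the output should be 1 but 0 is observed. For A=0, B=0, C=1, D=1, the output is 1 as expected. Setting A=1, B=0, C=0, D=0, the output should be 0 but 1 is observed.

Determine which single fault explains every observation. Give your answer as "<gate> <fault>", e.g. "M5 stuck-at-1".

M5 inverted output

Fault-free values for test 1 (A=0, B=0, C=0, D=1): M1=1, M2=1, M3=0, M4=0, M5=1, M6=1, giving Y=1. Observed 0.
Test 1: faults giving observed 0 are {M5 stuck-at-0, M5 inverted output, M6 stuck-at-0, M6 inverted output}.
Test 2 (A=0, B=0, C=1, D=1): fault-free M1=1, M2=1, M3=1, M4=1, M5=1, M6=1 → 1; observed 1. Eliminates M6 stuck-at-0, M6 inverted output.
Test 3 (A=1, B=0, C=0, D=0): fault-free M1=0, M2=0, M3=0, M4=0, M5=0, M6=0 → 0; observed 1. Eliminates M5 stuck-at-0.
Only M5 inverted output is consistent with every test.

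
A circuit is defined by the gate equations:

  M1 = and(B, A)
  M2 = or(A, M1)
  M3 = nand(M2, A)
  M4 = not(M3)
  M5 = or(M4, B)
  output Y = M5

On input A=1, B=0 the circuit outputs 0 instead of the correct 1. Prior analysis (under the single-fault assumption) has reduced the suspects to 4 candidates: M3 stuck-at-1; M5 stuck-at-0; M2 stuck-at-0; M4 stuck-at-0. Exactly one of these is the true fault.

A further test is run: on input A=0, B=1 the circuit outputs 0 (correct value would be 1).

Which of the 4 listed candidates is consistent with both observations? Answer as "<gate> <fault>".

Evaluate each candidate on input A=0, B=1:
  M3 stuck-at-1: M1=0, M2=0, M3=1 [stuck-at-1], M4=0, M5=1 → 1 — eliminated
  M5 stuck-at-0: M1=0, M2=0, M3=1, M4=0, M5=0 [stuck-at-0] → 0 — matches
  M2 stuck-at-0: M1=0, M2=0 [stuck-at-0], M3=1, M4=0, M5=1 → 1 — eliminated
  M4 stuck-at-0: M1=0, M2=0, M3=1, M4=0 [stuck-at-0], M5=1 → 1 — eliminated
Only M5 stuck-at-0 reproduces the observed 0.

M5 stuck-at-0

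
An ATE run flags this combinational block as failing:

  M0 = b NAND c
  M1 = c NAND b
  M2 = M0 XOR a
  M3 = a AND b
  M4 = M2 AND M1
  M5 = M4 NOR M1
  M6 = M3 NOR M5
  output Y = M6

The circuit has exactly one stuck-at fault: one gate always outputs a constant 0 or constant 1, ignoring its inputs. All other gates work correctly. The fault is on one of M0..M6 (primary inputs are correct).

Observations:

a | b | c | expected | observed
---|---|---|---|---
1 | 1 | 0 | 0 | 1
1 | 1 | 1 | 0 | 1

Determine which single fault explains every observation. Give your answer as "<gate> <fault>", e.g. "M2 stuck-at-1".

Fault-free values for test 1 (a=1, b=1, c=0): M0=1, M1=1, M2=0, M3=1, M4=0, M5=0, M6=0, giving Y=0. Observed 1.
Test 1: faults giving observed 1 are {M3 stuck-at-0, M6 stuck-at-1}.
Test 2 (a=1, b=1, c=1): fault-free M0=0, M1=0, M2=1, M3=1, M4=0, M5=1, M6=0 → 0; observed 1. Eliminates M3 stuck-at-0.
Only M6 stuck-at-1 is consistent with every test.

M6 stuck-at-1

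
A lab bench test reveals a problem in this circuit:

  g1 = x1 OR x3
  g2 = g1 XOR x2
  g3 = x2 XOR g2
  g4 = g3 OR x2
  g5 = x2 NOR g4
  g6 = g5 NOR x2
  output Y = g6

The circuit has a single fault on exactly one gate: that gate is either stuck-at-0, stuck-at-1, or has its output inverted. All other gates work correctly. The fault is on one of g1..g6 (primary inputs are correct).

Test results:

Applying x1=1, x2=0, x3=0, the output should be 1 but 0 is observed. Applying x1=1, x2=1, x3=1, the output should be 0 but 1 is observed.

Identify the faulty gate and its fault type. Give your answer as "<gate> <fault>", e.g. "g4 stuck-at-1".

g6 inverted output

Fault-free values for test 1 (x1=1, x2=0, x3=0): g1=1, g2=1, g3=1, g4=1, g5=0, g6=1, giving Y=1. Observed 0.
Test 1: faults giving observed 0 are {g1 stuck-at-0, g1 inverted output, g2 stuck-at-0, g2 inverted output, g3 stuck-at-0, g3 inverted output, g4 stuck-at-0, g4 inverted output, g5 stuck-at-1, g5 inverted output, g6 stuck-at-0, g6 inverted output}.
Test 2 (x1=1, x2=1, x3=1): fault-free g1=1, g2=0, g3=1, g4=1, g5=0, g6=0 → 0; observed 1. Eliminates g1 stuck-at-0, g1 inverted output, g2 stuck-at-0, g2 inverted output, g3 stuck-at-0, g3 inverted output, g4 stuck-at-0, g4 inverted output, g5 stuck-at-1, g5 inverted output, g6 stuck-at-0.
Only g6 inverted output is consistent with every test.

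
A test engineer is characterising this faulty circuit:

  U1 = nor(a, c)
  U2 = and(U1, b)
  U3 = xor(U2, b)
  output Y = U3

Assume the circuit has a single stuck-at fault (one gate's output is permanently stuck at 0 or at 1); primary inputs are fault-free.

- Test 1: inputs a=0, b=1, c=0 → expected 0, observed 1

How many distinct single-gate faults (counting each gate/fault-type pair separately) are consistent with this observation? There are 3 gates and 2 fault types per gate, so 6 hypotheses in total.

3

Fault-free: U1=1, U2=1, U3=0 → 0. Observed 1.
  U1 stuck-at-0: output 1 ✓
  U1 stuck-at-1: output 0 ✗
  U2 stuck-at-0: output 1 ✓
  U2 stuck-at-1: output 0 ✗
  U3 stuck-at-0: output 0 ✗
  U3 stuck-at-1: output 1 ✓
Consistent faults: {U1 stuck-at-0, U2 stuck-at-0, U3 stuck-at-1} — 3 in all.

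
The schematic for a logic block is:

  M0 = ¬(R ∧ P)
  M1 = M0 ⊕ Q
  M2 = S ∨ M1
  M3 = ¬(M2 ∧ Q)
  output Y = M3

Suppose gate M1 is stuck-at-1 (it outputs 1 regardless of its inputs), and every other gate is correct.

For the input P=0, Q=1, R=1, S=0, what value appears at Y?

0

Propagate with M1 forced: M0=1, M1=1 [stuck-at-1], M2=1, M3=0.
So Y = 0. (Without the fault it would be 1.)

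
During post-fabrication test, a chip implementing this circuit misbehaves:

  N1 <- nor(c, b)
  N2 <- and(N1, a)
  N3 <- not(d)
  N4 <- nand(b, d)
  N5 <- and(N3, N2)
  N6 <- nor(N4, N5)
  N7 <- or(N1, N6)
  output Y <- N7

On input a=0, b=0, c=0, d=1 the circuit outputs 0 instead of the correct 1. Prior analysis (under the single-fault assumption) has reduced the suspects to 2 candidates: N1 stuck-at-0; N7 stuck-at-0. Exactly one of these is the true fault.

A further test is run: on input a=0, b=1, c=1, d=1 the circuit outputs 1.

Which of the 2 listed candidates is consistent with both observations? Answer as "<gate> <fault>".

N1 stuck-at-0

Evaluate each candidate on input a=0, b=1, c=1, d=1:
  N1 stuck-at-0: N1=0 [stuck-at-0], N2=0, N3=0, N4=0, N5=0, N6=1, N7=1 → 1 — matches
  N7 stuck-at-0: N1=0, N2=0, N3=0, N4=0, N5=0, N6=1, N7=0 [stuck-at-0] → 0 — eliminated
Only N1 stuck-at-0 reproduces the observed 1.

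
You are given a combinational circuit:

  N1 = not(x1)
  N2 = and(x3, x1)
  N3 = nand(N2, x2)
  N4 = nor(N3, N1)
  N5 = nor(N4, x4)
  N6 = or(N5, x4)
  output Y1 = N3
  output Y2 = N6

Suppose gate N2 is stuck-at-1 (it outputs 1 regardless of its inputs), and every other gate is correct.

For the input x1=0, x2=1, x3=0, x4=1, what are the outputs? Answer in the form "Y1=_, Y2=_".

Propagate with N2 forced: N1=1, N2=1 [stuck-at-1], N3=0, N4=0, N5=0, N6=1.
So the outputs are Y1=0, Y2=1. (Without the fault they would be Y1=1, Y2=1.)

Y1=0, Y2=1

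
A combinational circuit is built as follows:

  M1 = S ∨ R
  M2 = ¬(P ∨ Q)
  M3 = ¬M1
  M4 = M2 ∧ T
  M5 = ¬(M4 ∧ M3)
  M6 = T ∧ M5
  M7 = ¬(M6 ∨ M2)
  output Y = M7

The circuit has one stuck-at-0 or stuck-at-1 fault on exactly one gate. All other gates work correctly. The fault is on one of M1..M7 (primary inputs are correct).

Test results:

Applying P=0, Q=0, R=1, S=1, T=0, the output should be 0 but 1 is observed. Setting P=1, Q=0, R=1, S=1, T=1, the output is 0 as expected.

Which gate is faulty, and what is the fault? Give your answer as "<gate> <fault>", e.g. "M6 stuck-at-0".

Fault-free values for test 1 (P=0, Q=0, R=1, S=1, T=0): M1=1, M2=1, M3=0, M4=0, M5=1, M6=0, M7=0, giving Y=0. Observed 1.
Test 1: faults giving observed 1 are {M2 stuck-at-0, M7 stuck-at-1}.
Test 2 (P=1, Q=0, R=1, S=1, T=1): fault-free M1=1, M2=0, M3=0, M4=0, M5=1, M6=1, M7=0 → 0; observed 0. Eliminates M7 stuck-at-1.
Only M2 stuck-at-0 is consistent with every test.

M2 stuck-at-0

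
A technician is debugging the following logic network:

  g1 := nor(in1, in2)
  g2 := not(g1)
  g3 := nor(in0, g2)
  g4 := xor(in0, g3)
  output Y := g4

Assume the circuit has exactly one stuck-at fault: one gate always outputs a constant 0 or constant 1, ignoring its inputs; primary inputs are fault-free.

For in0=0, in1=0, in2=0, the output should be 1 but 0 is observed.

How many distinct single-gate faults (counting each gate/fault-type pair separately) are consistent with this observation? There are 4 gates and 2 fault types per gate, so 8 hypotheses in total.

Fault-free: g1=1, g2=0, g3=1, g4=1 → 1. Observed 0.
  g1 stuck-at-0: output 0 ✓
  g1 stuck-at-1: output 1 ✗
  g2 stuck-at-0: output 1 ✗
  g2 stuck-at-1: output 0 ✓
  g3 stuck-at-0: output 0 ✓
  g3 stuck-at-1: output 1 ✗
  g4 stuck-at-0: output 0 ✓
  g4 stuck-at-1: output 1 ✗
Consistent faults: {g1 stuck-at-0, g2 stuck-at-1, g3 stuck-at-0, g4 stuck-at-0} — 4 in all.

4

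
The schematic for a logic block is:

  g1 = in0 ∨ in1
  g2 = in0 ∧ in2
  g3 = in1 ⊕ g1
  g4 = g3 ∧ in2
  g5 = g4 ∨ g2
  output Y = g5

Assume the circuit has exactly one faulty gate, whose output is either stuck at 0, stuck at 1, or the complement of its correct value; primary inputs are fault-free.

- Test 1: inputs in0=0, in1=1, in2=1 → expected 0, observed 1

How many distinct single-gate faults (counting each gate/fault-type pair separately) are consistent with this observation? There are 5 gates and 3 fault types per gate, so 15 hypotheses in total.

Fault-free: g1=1, g2=0, g3=0, g4=0, g5=0 → 0. Observed 1.
  g1: stuck-at-0, inverted output ✓; others ✗
  g2: stuck-at-1, inverted output ✓; others ✗
  g3: stuck-at-1, inverted output ✓; others ✗
  g4: stuck-at-1, inverted output ✓; others ✗
  g5: stuck-at-1, inverted output ✓; others ✗
Consistent faults: {g1 stuck-at-0, g1 inverted output, g2 stuck-at-1, g2 inverted output, g3 stuck-at-1, g3 inverted output, g4 stuck-at-1, g4 inverted output, g5 stuck-at-1, g5 inverted output} — 10 in all.

10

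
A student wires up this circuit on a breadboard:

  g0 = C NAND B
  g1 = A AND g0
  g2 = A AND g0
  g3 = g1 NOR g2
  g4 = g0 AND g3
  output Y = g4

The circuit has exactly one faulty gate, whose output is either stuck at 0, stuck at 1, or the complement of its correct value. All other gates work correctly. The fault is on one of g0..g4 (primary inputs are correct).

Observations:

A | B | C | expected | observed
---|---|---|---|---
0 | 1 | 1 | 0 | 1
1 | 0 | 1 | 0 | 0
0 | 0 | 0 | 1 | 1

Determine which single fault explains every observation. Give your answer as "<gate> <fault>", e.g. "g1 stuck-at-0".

g0 stuck-at-1

Fault-free values for test 1 (A=0, B=1, C=1): g0=0, g1=0, g2=0, g3=1, g4=0, giving Y=0. Observed 1.
Test 1: faults giving observed 1 are {g0 stuck-at-1, g0 inverted output, g4 stuck-at-1, g4 inverted output}.
Test 2 (A=1, B=0, C=1): fault-free g0=1, g1=1, g2=1, g3=0, g4=0 → 0; observed 0. Eliminates g4 stuck-at-1, g4 inverted output.
Test 3 (A=0, B=0, C=0): fault-free g0=1, g1=0, g2=0, g3=1, g4=1 → 1; observed 1. Eliminates g0 inverted output.
Only g0 stuck-at-1 is consistent with every test.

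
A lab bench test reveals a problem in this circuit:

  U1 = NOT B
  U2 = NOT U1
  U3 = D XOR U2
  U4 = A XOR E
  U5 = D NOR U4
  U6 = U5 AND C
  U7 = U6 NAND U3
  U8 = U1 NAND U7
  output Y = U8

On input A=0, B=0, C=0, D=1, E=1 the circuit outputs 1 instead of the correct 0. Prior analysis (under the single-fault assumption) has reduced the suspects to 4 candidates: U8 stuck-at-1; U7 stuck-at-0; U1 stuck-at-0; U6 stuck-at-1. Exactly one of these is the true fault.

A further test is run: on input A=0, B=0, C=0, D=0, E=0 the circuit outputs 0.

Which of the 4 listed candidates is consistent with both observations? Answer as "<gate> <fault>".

U6 stuck-at-1

Evaluate each candidate on input A=0, B=0, C=0, D=0, E=0:
  U8 stuck-at-1: U1=1, U2=0, U3=0, U4=0, U5=1, U6=0, U7=1, U8=1 [stuck-at-1] → 1 — eliminated
  U7 stuck-at-0: U1=1, U2=0, U3=0, U4=0, U5=1, U6=0, U7=0 [stuck-at-0], U8=1 → 1 — eliminated
  U1 stuck-at-0: U1=0 [stuck-at-0], U2=1, U3=1, U4=0, U5=1, U6=0, U7=1, U8=1 → 1 — eliminated
  U6 stuck-at-1: U1=1, U2=0, U3=0, U4=0, U5=1, U6=1 [stuck-at-1], U7=1, U8=0 → 0 — matches
Only U6 stuck-at-1 reproduces the observed 0.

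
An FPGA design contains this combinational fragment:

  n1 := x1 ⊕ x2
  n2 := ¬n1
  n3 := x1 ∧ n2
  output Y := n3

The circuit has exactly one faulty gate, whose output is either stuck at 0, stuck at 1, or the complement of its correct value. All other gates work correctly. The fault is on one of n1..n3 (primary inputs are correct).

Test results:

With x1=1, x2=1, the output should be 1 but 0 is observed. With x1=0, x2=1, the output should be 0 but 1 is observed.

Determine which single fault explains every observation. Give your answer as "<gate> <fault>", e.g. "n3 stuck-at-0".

n3 inverted output

Fault-free values for test 1 (x1=1, x2=1): n1=0, n2=1, n3=1, giving Y=1. Observed 0.
Test 1: faults giving observed 0 are {n1 stuck-at-1, n1 inverted output, n2 stuck-at-0, n2 inverted output, n3 stuck-at-0, n3 inverted output}.
Test 2 (x1=0, x2=1): fault-free n1=1, n2=0, n3=0 → 0; observed 1. Eliminates n1 stuck-at-1, n1 inverted output, n2 stuck-at-0, n2 inverted output, n3 stuck-at-0.
Only n3 inverted output is consistent with every test.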